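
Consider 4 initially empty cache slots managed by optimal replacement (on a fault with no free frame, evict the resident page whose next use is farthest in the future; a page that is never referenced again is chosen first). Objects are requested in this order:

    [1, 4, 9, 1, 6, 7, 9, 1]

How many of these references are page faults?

5

1 -> miss, frames [1]
4 -> miss, frames [1, 4]
9 -> miss, frames [1, 4, 9]
1 -> hit
6 -> miss, frames [1, 4, 9, 6]
7 -> miss, evict 6, frames [1, 4, 9, 7]
9 -> hit
1 -> hit
Page faults: 5.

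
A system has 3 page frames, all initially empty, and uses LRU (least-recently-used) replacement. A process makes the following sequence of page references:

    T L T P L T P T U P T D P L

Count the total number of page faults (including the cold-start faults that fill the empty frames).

6

T: fault, frames {T}
L: fault, frames {T,L}
T: hit
P: fault, frames {L,T,P}
L: hit
T: hit
P: hit
T: hit
U: fault, evict L, frames {P,T,U}
P: hit
T: hit
D: fault, evict U, frames {P,T,D}
P: hit
L: fault, evict T, frames {D,P,L}
Page faults: 6.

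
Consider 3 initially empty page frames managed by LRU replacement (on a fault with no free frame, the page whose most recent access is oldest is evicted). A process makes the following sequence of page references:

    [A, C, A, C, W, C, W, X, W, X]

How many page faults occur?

A -> fault, frames (A)
C -> fault, frames (A C)
A -> hit
C -> hit
W -> fault, frames (A C W)
C -> hit
W -> hit
X -> fault, evict A, frames (C W X)
W -> hit
X -> hit
Page faults: 4.

4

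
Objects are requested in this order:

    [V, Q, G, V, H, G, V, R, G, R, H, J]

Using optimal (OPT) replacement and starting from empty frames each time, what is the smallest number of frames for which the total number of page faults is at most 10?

2

f=1: 12 faults
f=2: 8 faults
f=3: 6 faults
f=4: 6 faults
f=5: 6 faults
f=6: 6 faults
Smallest f with faults ≤ 10 is 2.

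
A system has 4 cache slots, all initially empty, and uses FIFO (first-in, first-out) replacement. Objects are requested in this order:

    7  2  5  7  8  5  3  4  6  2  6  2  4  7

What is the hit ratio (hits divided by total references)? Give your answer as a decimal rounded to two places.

0.36

7: fault, frames (7)
2: fault, frames (7 2)
5: fault, frames (7 2 5)
7: hit
8: fault, frames (7 2 5 8)
5: hit
3: fault, evict 7, frames (2 5 8 3)
4: fault, evict 2, frames (5 8 3 4)
6: fault, evict 5, frames (8 3 4 6)
2: fault, evict 8, frames (3 4 6 2)
6: hit
2: hit
4: hit
7: fault, evict 3, frames (4 6 2 7)
Hits: 5 of 14 references → 5/14 = 0.3571.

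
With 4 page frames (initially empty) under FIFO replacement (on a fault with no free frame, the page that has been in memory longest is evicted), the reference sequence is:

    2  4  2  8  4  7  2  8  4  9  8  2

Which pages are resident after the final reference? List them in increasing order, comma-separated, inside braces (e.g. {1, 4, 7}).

2 → fault, frames [2]
4 → fault, frames [2, 4]
2 → hit
8 → fault, frames [2, 4, 8]
4 → hit
7 → fault, frames [2, 4, 8, 7]
2 → hit
8 → hit
4 → hit
9 → fault, evict 2, frames [4, 8, 7, 9]
8 → hit
2 → fault, evict 4, frames [8, 7, 9, 2]

{2, 7, 8, 9}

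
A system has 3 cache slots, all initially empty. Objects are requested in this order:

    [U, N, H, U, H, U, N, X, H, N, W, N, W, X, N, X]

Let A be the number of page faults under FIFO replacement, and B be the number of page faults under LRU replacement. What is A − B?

Under FIFO: F F F . . . . F . . F F . . . . → 6 faults.
Under LRU: F F F . . . . F F . F . . F . . → 7 faults.
A − B = 6 − 7 = -1.

-1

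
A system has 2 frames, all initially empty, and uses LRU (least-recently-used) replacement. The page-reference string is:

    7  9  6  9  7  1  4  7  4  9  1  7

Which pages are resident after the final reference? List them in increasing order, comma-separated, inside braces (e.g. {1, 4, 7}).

7: fault, frames [7]
9: fault, frames [7, 9]
6: fault, evict 7, frames [9, 6]
9: hit
7: fault, evict 6, frames [9, 7]
1: fault, evict 9, frames [7, 1]
4: fault, evict 7, frames [1, 4]
7: fault, evict 1, frames [4, 7]
4: hit
9: fault, evict 7, frames [4, 9]
1: fault, evict 4, frames [9, 1]
7: fault, evict 9, frames [1, 7]

{1, 7}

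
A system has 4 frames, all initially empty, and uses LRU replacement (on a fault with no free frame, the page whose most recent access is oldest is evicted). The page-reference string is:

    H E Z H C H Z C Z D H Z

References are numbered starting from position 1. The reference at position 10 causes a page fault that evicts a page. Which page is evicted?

pos 1: H -> fault, frames {H}
pos 2: E -> fault, frames {H,E}
pos 3: Z -> fault, frames {H,E,Z}
pos 4: H -> hit
pos 5: C -> fault, frames {E,Z,H,C}
pos 6: H -> hit
pos 7: Z -> hit
pos 8: C -> hit
pos 9: Z -> hit
pos 10: D -> fault, evict E, frames {H,C,Z,D}
At position 10, page E is evicted.

E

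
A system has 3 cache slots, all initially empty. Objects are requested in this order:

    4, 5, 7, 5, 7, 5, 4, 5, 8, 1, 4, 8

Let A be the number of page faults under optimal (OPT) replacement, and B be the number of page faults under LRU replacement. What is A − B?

Under OPT: F F F . . . . . F F . . → 5 faults.
Under LRU: F F F . . . . . F F F . → 6 faults.
A − B = 5 − 6 = -1.

-1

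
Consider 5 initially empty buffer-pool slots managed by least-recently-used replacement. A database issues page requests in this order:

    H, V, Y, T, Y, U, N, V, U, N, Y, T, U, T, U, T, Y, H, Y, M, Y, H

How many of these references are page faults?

H -> miss, frames (H)
V -> miss, frames (H V)
Y -> miss, frames (H V Y)
T -> miss, frames (H V Y T)
Y -> hit
U -> miss, frames (H V T Y U)
N -> miss, evict H, frames (V T Y U N)
V -> hit
U -> hit
N -> hit
Y -> hit
T -> hit
U -> hit
T -> hit
U -> hit
T -> hit
Y -> hit
H -> miss, evict V, frames (N U T Y H)
Y -> hit
M -> miss, evict N, frames (U T H Y M)
Y -> hit
H -> hit
Page faults: 8.

8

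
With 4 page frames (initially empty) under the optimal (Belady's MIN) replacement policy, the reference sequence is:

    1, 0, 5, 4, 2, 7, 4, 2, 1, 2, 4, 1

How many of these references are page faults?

1: miss, frames {1}
0: miss, frames {1,0}
5: miss, frames {1,0,5}
4: miss, frames {1,0,5,4}
2: miss, evict 5, frames {1,0,4,2}
7: miss, evict 0, frames {1,4,2,7}
4: hit
2: hit
1: hit
2: hit
4: hit
1: hit
Page faults: 6.

6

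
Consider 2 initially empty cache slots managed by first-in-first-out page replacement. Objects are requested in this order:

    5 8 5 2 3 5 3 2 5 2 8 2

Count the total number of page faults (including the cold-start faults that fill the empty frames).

5 → fault, frames (5)
8 → fault, frames (5 8)
5 → hit
2 → fault, evict 5, frames (8 2)
3 → fault, evict 8, frames (2 3)
5 → fault, evict 2, frames (3 5)
3 → hit
2 → fault, evict 3, frames (5 2)
5 → hit
2 → hit
8 → fault, evict 5, frames (2 8)
2 → hit
Page faults: 7.

7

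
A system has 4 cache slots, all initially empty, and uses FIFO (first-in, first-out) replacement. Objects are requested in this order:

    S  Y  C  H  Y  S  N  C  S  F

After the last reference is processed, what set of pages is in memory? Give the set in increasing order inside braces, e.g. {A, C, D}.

{F, H, N, S}

S: fault, frames {S}
Y: fault, frames {S,Y}
C: fault, frames {S,Y,C}
H: fault, frames {S,Y,C,H}
Y: hit
S: hit
N: fault, evict S, frames {Y,C,H,N}
C: hit
S: fault, evict Y, frames {C,H,N,S}
F: fault, evict C, frames {H,N,S,F}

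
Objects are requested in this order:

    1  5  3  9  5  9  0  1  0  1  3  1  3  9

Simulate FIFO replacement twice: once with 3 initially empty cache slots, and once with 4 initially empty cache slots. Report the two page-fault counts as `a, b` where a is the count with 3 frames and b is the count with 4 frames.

8, 6

3 frames: F F F F . . F F . . F . . F → 8 faults.
4 frames: F F F F . . F F . . . . . . → 6 faults.
6 < 8: adding a frame reduced faults, as is typical.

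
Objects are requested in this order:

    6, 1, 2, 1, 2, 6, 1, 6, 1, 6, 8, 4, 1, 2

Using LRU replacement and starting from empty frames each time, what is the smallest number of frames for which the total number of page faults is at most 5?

5

f=1: 14 faults
f=2: 9 faults
f=3: 7 faults
f=4: 6 faults
f=5: 5 faults
Smallest f with faults ≤ 5 is 5.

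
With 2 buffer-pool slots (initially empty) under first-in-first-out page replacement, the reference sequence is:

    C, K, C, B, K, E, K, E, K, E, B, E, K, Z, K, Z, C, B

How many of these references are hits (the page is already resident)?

C → miss, frames {C}
K → miss, frames {C,K}
C → hit
B → miss, evict C, frames {K,B}
K → hit
E → miss, evict K, frames {B,E}
K → miss, evict B, frames {E,K}
E → hit
K → hit
E → hit
B → miss, evict E, frames {K,B}
E → miss, evict K, frames {B,E}
K → miss, evict B, frames {E,K}
Z → miss, evict E, frames {K,Z}
K → hit
Z → hit
C → miss, evict K, frames {Z,C}
B → miss, evict Z, frames {C,B}
Hits: 7.

7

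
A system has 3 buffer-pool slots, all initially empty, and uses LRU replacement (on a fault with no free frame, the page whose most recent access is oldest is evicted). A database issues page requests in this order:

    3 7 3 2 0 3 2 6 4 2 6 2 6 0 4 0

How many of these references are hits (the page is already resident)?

3: miss, frames [3]
7: miss, frames [3, 7]
3: hit
2: miss, frames [7, 3, 2]
0: miss, evict 7, frames [3, 2, 0]
3: hit
2: hit
6: miss, evict 0, frames [3, 2, 6]
4: miss, evict 3, frames [2, 6, 4]
2: hit
6: hit
2: hit
6: hit
0: miss, evict 4, frames [2, 6, 0]
4: miss, evict 2, frames [6, 0, 4]
0: hit
Hits: 8.

8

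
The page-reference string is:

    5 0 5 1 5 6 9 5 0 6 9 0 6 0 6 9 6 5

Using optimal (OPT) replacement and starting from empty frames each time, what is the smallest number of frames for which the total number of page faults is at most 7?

3

f=1: 18 faults
f=2: 10 faults
f=3: 7 faults
f=4: 5 faults
f=5: 5 faults
Smallest f with faults ≤ 7 is 3.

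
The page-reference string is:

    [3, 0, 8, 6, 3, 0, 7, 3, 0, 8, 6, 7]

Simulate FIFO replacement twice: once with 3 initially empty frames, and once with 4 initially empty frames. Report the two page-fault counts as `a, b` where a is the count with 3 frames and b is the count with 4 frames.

9, 10

3 frames: F F F F F F F . . F F . → 9 faults.
4 frames: F F F F . . F F F F F F → 10 faults.
10 > 9: adding a frame increased faults — Belady's anomaly.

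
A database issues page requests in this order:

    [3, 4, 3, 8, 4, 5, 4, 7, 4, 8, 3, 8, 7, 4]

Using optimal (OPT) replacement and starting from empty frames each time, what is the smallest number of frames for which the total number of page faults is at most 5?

4

f=1: 14 faults
f=2: 9 faults
f=3: 7 faults
f=4: 5 faults
f=5: 5 faults
Smallest f with faults ≤ 5 is 4.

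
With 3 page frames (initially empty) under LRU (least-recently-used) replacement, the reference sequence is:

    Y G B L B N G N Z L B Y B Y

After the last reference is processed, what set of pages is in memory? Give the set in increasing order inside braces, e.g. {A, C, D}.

Y -> fault, frames (Y)
G -> fault, frames (Y G)
B -> fault, frames (Y G B)
L -> fault, evict Y, frames (G B L)
B -> hit
N -> fault, evict G, frames (L B N)
G -> fault, evict L, frames (B N G)
N -> hit
Z -> fault, evict B, frames (G N Z)
L -> fault, evict G, frames (N Z L)
B -> fault, evict N, frames (Z L B)
Y -> fault, evict Z, frames (L B Y)
B -> hit
Y -> hit

{B, L, Y}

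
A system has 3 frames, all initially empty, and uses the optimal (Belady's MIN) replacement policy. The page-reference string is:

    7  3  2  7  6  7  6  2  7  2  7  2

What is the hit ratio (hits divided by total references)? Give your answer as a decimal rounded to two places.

0.67

7 -> miss, frames [7]
3 -> miss, frames [7, 3]
2 -> miss, frames [7, 3, 2]
7 -> hit
6 -> miss, evict 3, frames [7, 2, 6]
7 -> hit
6 -> hit
2 -> hit
7 -> hit
2 -> hit
7 -> hit
2 -> hit
Hits: 8 of 12 references → 8/12 = 0.6667.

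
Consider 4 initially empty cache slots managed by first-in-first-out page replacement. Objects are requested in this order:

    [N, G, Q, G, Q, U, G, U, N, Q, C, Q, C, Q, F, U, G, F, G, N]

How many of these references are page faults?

N → miss, frames (N)
G → miss, frames (N G)
Q → miss, frames (N G Q)
G → hit
Q → hit
U → miss, frames (N G Q U)
G → hit
U → hit
N → hit
Q → hit
C → miss, evict N, frames (G Q U C)
Q → hit
C → hit
Q → hit
F → miss, evict G, frames (Q U C F)
U → hit
G → miss, evict Q, frames (U C F G)
F → hit
G → hit
N → miss, evict U, frames (C F G N)
Page faults: 8.

8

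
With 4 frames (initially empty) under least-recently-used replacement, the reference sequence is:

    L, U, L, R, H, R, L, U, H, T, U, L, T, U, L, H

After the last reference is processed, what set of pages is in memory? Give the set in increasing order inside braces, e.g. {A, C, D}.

L -> fault, frames {L}
U -> fault, frames {L,U}
L -> hit
R -> fault, frames {U,L,R}
H -> fault, frames {U,L,R,H}
R -> hit
L -> hit
U -> hit
H -> hit
T -> fault, evict R, frames {L,U,H,T}
U -> hit
L -> hit
T -> hit
U -> hit
L -> hit
H -> hit

{H, L, T, U}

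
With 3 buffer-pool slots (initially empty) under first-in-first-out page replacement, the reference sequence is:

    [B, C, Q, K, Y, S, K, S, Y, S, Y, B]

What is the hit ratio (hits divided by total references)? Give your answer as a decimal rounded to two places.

0.42

B → fault, frames {B}
C → fault, frames {B,C}
Q → fault, frames {B,C,Q}
K → fault, evict B, frames {C,Q,K}
Y → fault, evict C, frames {Q,K,Y}
S → fault, evict Q, frames {K,Y,S}
K → hit
S → hit
Y → hit
S → hit
Y → hit
B → fault, evict K, frames {Y,S,B}
Hits: 5 of 12 references → 5/12 = 0.4167.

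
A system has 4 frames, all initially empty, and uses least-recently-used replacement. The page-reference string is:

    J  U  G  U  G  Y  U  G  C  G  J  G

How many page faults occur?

6

J -> fault, frames (J)
U -> fault, frames (J U)
G -> fault, frames (J U G)
U -> hit
G -> hit
Y -> fault, frames (J U G Y)
U -> hit
G -> hit
C -> fault, evict J, frames (Y U G C)
G -> hit
J -> fault, evict Y, frames (U C G J)
G -> hit
Page faults: 6.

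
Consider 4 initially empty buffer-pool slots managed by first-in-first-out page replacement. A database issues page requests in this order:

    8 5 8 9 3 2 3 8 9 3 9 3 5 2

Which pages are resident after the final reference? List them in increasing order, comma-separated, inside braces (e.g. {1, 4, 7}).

8 → miss, frames (8)
5 → miss, frames (8 5)
8 → hit
9 → miss, frames (8 5 9)
3 → miss, frames (8 5 9 3)
2 → miss, evict 8, frames (5 9 3 2)
3 → hit
8 → miss, evict 5, frames (9 3 2 8)
9 → hit
3 → hit
9 → hit
3 → hit
5 → miss, evict 9, frames (3 2 8 5)
2 → hit

{2, 3, 5, 8}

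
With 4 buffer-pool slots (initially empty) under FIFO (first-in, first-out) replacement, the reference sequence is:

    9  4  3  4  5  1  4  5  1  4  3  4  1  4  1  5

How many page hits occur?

9: fault, frames {9}
4: fault, frames {9,4}
3: fault, frames {9,4,3}
4: hit
5: fault, frames {9,4,3,5}
1: fault, evict 9, frames {4,3,5,1}
4: hit
5: hit
1: hit
4: hit
3: hit
4: hit
1: hit
4: hit
1: hit
5: hit
Hits: 11.

11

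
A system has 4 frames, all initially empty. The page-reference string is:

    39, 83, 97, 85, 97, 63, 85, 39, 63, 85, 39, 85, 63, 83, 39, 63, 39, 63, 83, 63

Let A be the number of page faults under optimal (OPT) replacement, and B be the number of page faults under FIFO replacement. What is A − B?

-2

Under OPT: F F F F . F . . . . . . . . . . . . . . → 5 faults.
Under FIFO: F F F F . F . F . . . . . F . . . . . . → 7 faults.
A − B = 5 − 7 = -2.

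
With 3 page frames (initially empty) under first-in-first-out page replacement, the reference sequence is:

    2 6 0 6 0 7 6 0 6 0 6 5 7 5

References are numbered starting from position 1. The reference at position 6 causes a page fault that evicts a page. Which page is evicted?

pos 1: 2 → miss, frames [2]
pos 2: 6 → miss, frames [2, 6]
pos 3: 0 → miss, frames [2, 6, 0]
pos 4: 6 → hit
pos 5: 0 → hit
pos 6: 7 → miss, evict 2, frames [6, 0, 7]
At position 6, page 2 is evicted.

2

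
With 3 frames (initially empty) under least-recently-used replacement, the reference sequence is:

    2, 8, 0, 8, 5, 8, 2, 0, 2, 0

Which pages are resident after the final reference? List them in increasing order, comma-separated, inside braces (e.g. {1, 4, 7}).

2: fault, frames {2}
8: fault, frames {2,8}
0: fault, frames {2,8,0}
8: hit
5: fault, evict 2, frames {0,8,5}
8: hit
2: fault, evict 0, frames {5,8,2}
0: fault, evict 5, frames {8,2,0}
2: hit
0: hit

{0, 2, 8}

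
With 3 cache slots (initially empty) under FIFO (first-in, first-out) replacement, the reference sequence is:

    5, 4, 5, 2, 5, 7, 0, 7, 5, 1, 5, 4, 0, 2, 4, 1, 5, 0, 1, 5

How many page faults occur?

5: fault, frames [5]
4: fault, frames [5, 4]
5: hit
2: fault, frames [5, 4, 2]
5: hit
7: fault, evict 5, frames [4, 2, 7]
0: fault, evict 4, frames [2, 7, 0]
7: hit
5: fault, evict 2, frames [7, 0, 5]
1: fault, evict 7, frames [0, 5, 1]
5: hit
4: fault, evict 0, frames [5, 1, 4]
0: fault, evict 5, frames [1, 4, 0]
2: fault, evict 1, frames [4, 0, 2]
4: hit
1: fault, evict 4, frames [0, 2, 1]
5: fault, evict 0, frames [2, 1, 5]
0: fault, evict 2, frames [1, 5, 0]
1: hit
5: hit
Page faults: 13.

13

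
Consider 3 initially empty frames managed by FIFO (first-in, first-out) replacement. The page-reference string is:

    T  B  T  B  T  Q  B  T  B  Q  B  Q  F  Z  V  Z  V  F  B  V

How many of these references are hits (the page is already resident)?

13

T: fault, frames [T]
B: fault, frames [T, B]
T: hit
B: hit
T: hit
Q: fault, frames [T, B, Q]
B: hit
T: hit
B: hit
Q: hit
B: hit
Q: hit
F: fault, evict T, frames [B, Q, F]
Z: fault, evict B, frames [Q, F, Z]
V: fault, evict Q, frames [F, Z, V]
Z: hit
V: hit
F: hit
B: fault, evict F, frames [Z, V, B]
V: hit
Hits: 13.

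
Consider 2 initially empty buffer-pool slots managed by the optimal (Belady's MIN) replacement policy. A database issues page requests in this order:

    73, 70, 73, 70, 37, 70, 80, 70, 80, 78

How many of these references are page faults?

73 -> miss, frames [73]
70 -> miss, frames [73, 70]
73 -> hit
70 -> hit
37 -> miss, evict 73, frames [70, 37]
70 -> hit
80 -> miss, evict 37, frames [70, 80]
70 -> hit
80 -> hit
78 -> miss, evict 80, frames [70, 78]
Page faults: 5.

5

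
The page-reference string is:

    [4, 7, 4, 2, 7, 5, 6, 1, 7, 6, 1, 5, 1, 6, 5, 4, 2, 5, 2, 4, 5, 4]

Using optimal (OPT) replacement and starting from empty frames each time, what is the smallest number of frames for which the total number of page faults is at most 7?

f=1: 22 faults
f=2: 12 faults
f=3: 9 faults
f=4: 8 faults
f=5: 7 faults
f=6: 6 faults
Smallest f with faults ≤ 7 is 5.

5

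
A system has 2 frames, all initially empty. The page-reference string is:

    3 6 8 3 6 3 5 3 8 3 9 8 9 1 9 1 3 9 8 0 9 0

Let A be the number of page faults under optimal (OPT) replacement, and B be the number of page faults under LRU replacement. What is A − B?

-4

Under OPT: F F F . F . F . F . F . . F . . F . F F . . → 11 faults.
Under LRU: F F F F F . F . F . F F . F . . F F F F F . → 15 faults.
A − B = 11 − 15 = -4.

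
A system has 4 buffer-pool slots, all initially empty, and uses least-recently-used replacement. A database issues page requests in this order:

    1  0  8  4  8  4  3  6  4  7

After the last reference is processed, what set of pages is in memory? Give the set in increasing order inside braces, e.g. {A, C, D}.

{3, 4, 6, 7}

1 → miss, frames {1}
0 → miss, frames {1,0}
8 → miss, frames {1,0,8}
4 → miss, frames {1,0,8,4}
8 → hit
4 → hit
3 → miss, evict 1, frames {0,8,4,3}
6 → miss, evict 0, frames {8,4,3,6}
4 → hit
7 → miss, evict 8, frames {3,6,4,7}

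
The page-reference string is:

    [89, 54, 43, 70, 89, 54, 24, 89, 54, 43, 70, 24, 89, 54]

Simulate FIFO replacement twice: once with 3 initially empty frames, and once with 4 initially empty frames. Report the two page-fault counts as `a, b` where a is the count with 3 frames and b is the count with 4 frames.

11, 12

3 frames: F F F F F F F . . F F . F F → 11 faults.
4 frames: F F F F . . F F F F F F F F → 12 faults.
12 > 11: adding a frame increased faults — Belady's anomaly.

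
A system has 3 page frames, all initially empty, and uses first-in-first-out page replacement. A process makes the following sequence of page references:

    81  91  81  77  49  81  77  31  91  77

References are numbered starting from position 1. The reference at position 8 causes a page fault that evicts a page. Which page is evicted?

77

pos 1: 81 → fault, frames [81]
pos 2: 91 → fault, frames [81, 91]
pos 3: 81 → hit
pos 4: 77 → fault, frames [81, 91, 77]
pos 5: 49 → fault, evict 81, frames [91, 77, 49]
pos 6: 81 → fault, evict 91, frames [77, 49, 81]
pos 7: 77 → hit
pos 8: 31 → fault, evict 77, frames [49, 81, 31]
At position 8, page 77 is evicted.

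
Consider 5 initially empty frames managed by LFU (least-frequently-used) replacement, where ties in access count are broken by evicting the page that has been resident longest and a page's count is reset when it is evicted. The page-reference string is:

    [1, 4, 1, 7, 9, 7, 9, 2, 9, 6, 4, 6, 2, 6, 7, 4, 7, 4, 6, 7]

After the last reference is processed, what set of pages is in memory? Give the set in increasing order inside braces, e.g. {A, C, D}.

{1, 4, 6, 7, 9}

1: fault, frames (1)
4: fault, frames (1 4)
1: hit
7: fault, frames (1 4 7)
9: fault, frames (1 4 7 9)
7: hit
9: hit
2: fault, frames (1 4 7 9 2)
9: hit
6: fault, evict 4, frames (1 7 9 2 6)
4: fault, evict 2, frames (1 7 9 6 4)
6: hit
2: fault, evict 4, frames (1 7 9 6 2)
6: hit
7: hit
4: fault, evict 2, frames (1 7 9 6 4)
7: hit
4: hit
6: hit
7: hit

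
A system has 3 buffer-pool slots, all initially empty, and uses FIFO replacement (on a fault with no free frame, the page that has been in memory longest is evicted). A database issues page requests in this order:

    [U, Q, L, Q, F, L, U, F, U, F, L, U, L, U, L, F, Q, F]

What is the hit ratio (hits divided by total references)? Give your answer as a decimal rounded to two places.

U -> miss, frames [U]
Q -> miss, frames [U, Q]
L -> miss, frames [U, Q, L]
Q -> hit
F -> miss, evict U, frames [Q, L, F]
L -> hit
U -> miss, evict Q, frames [L, F, U]
F -> hit
U -> hit
F -> hit
L -> hit
U -> hit
L -> hit
U -> hit
L -> hit
F -> hit
Q -> miss, evict L, frames [F, U, Q]
F -> hit
Hits: 12 of 18 references → 12/18 = 0.6667.

0.67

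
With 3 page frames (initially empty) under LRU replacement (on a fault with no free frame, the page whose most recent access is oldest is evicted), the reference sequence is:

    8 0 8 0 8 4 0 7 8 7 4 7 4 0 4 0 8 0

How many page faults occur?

8

8: miss, frames {8}
0: miss, frames {8,0}
8: hit
0: hit
8: hit
4: miss, frames {0,8,4}
0: hit
7: miss, evict 8, frames {4,0,7}
8: miss, evict 4, frames {0,7,8}
7: hit
4: miss, evict 0, frames {8,7,4}
7: hit
4: hit
0: miss, evict 8, frames {7,4,0}
4: hit
0: hit
8: miss, evict 7, frames {4,0,8}
0: hit
Page faults: 8.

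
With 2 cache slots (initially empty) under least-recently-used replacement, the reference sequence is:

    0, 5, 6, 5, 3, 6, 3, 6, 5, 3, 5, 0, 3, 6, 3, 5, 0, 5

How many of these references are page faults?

0 → fault, frames {0}
5 → fault, frames {0,5}
6 → fault, evict 0, frames {5,6}
5 → hit
3 → fault, evict 6, frames {5,3}
6 → fault, evict 5, frames {3,6}
3 → hit
6 → hit
5 → fault, evict 3, frames {6,5}
3 → fault, evict 6, frames {5,3}
5 → hit
0 → fault, evict 3, frames {5,0}
3 → fault, evict 5, frames {0,3}
6 → fault, evict 0, frames {3,6}
3 → hit
5 → fault, evict 6, frames {3,5}
0 → fault, evict 3, frames {5,0}
5 → hit
Page faults: 12.

12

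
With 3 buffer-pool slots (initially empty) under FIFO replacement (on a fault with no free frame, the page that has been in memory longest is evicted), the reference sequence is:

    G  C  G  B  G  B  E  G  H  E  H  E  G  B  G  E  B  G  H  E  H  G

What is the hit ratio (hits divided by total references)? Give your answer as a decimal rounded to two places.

0.55

G -> fault, frames {G}
C -> fault, frames {G,C}
G -> hit
B -> fault, frames {G,C,B}
G -> hit
B -> hit
E -> fault, evict G, frames {C,B,E}
G -> fault, evict C, frames {B,E,G}
H -> fault, evict B, frames {E,G,H}
E -> hit
H -> hit
E -> hit
G -> hit
B -> fault, evict E, frames {G,H,B}
G -> hit
E -> fault, evict G, frames {H,B,E}
B -> hit
G -> fault, evict H, frames {B,E,G}
H -> fault, evict B, frames {E,G,H}
E -> hit
H -> hit
G -> hit
Hits: 12 of 22 references → 12/22 = 0.5455.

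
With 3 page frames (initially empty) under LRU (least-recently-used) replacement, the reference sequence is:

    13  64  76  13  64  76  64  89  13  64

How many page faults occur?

5

13 → fault, frames (13)
64 → fault, frames (13 64)
76 → fault, frames (13 64 76)
13 → hit
64 → hit
76 → hit
64 → hit
89 → fault, evict 13, frames (76 64 89)
13 → fault, evict 76, frames (64 89 13)
64 → hit
Page faults: 5.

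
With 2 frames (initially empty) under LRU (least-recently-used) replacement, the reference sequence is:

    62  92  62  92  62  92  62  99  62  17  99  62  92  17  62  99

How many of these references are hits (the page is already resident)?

6

62: fault, frames (62)
92: fault, frames (62 92)
62: hit
92: hit
62: hit
92: hit
62: hit
99: fault, evict 92, frames (62 99)
62: hit
17: fault, evict 99, frames (62 17)
99: fault, evict 62, frames (17 99)
62: fault, evict 17, frames (99 62)
92: fault, evict 99, frames (62 92)
17: fault, evict 62, frames (92 17)
62: fault, evict 92, frames (17 62)
99: fault, evict 17, frames (62 99)
Hits: 6.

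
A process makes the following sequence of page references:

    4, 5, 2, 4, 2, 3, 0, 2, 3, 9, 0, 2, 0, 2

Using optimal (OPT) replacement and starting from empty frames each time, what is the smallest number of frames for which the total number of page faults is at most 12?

f=1: 14 faults
f=2: 8 faults
f=3: 6 faults
f=4: 6 faults
f=5: 6 faults
f=6: 6 faults
Smallest f with faults ≤ 12 is 2.

2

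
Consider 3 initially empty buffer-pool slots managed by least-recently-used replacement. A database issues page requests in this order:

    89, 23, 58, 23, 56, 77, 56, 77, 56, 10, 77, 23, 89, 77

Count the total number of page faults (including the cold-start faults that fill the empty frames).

8

89 → miss, frames [89]
23 → miss, frames [89, 23]
58 → miss, frames [89, 23, 58]
23 → hit
56 → miss, evict 89, frames [58, 23, 56]
77 → miss, evict 58, frames [23, 56, 77]
56 → hit
77 → hit
56 → hit
10 → miss, evict 23, frames [77, 56, 10]
77 → hit
23 → miss, evict 56, frames [10, 77, 23]
89 → miss, evict 10, frames [77, 23, 89]
77 → hit
Page faults: 8.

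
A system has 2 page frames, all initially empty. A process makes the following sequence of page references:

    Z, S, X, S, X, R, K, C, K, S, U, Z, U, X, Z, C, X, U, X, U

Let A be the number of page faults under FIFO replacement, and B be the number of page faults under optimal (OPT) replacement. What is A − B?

Under FIFO: F F F . . F F F . F F F . F . F . F F . → 13 faults.
Under OPT: F F F . . F F F . F F F . F . F . F . . → 12 faults.
A − B = 13 − 12 = 1.

1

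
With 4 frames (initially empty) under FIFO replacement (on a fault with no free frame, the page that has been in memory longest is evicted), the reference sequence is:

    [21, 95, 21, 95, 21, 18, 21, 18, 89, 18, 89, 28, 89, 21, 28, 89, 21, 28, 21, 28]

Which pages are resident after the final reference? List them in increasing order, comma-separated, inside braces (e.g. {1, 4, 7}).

{18, 21, 28, 89}

21 -> fault, frames (21)
95 -> fault, frames (21 95)
21 -> hit
95 -> hit
21 -> hit
18 -> fault, frames (21 95 18)
21 -> hit
18 -> hit
89 -> fault, frames (21 95 18 89)
18 -> hit
89 -> hit
28 -> fault, evict 21, frames (95 18 89 28)
89 -> hit
21 -> fault, evict 95, frames (18 89 28 21)
28 -> hit
89 -> hit
21 -> hit
28 -> hit
21 -> hit
28 -> hit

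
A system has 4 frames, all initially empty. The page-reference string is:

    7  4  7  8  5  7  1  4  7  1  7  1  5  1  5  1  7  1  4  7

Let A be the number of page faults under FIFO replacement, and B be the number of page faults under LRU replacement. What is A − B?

1

Under FIFO: F F . F F . F . F . . . . . . . . . F . → 7 faults.
Under LRU: F F . F F . F F . . . . . . . . . . . . → 6 faults.
A − B = 7 − 6 = 1.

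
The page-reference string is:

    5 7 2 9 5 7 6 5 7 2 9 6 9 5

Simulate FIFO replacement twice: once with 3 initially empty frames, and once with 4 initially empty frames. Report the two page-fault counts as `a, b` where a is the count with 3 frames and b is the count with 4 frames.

10, 11

3 frames: F F F F F F F . . F F . . F → 10 faults.
4 frames: F F F F . . F F F F F F . F → 11 faults.
11 > 10: adding a frame increased faults — Belady's anomaly.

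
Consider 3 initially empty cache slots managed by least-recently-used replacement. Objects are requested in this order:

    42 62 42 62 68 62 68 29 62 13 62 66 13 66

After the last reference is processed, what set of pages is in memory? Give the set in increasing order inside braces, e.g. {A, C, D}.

{13, 62, 66}

42 → miss, frames [42]
62 → miss, frames [42, 62]
42 → hit
62 → hit
68 → miss, frames [42, 62, 68]
62 → hit
68 → hit
29 → miss, evict 42, frames [62, 68, 29]
62 → hit
13 → miss, evict 68, frames [29, 62, 13]
62 → hit
66 → miss, evict 29, frames [13, 62, 66]
13 → hit
66 → hit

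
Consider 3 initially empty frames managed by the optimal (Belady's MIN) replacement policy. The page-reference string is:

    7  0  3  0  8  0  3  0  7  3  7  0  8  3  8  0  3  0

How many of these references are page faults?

7 -> fault, frames [7]
0 -> fault, frames [7, 0]
3 -> fault, frames [7, 0, 3]
0 -> hit
8 -> fault, evict 7, frames [0, 3, 8]
0 -> hit
3 -> hit
0 -> hit
7 -> fault, evict 8, frames [0, 3, 7]
3 -> hit
7 -> hit
0 -> hit
8 -> fault, evict 7, frames [0, 3, 8]
3 -> hit
8 -> hit
0 -> hit
3 -> hit
0 -> hit
Page faults: 6.

6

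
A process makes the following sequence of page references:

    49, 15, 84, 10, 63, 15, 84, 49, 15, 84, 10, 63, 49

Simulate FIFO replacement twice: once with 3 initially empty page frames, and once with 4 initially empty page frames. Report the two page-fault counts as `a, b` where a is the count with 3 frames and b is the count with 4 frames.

3 frames: F F F F F F F F . . F F . → 10 faults.
4 frames: F F F F F . . F F F F F F → 11 faults.
11 > 10: adding a frame increased faults — Belady's anomaly.

10, 11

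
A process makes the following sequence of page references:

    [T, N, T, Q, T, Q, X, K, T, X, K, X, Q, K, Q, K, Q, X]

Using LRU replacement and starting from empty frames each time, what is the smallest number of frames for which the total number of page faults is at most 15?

2

f=1: 18 faults
f=2: 11 faults
f=3: 7 faults
f=4: 5 faults
f=5: 5 faults
Smallest f with faults ≤ 15 is 2.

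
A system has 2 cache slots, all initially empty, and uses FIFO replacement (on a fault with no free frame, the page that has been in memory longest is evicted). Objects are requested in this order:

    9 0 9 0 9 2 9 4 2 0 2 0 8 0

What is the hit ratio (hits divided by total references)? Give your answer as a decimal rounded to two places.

9 → miss, frames {9}
0 → miss, frames {9,0}
9 → hit
0 → hit
9 → hit
2 → miss, evict 9, frames {0,2}
9 → miss, evict 0, frames {2,9}
4 → miss, evict 2, frames {9,4}
2 → miss, evict 9, frames {4,2}
0 → miss, evict 4, frames {2,0}
2 → hit
0 → hit
8 → miss, evict 2, frames {0,8}
0 → hit
Hits: 6 of 14 references → 6/14 = 0.4286.

0.43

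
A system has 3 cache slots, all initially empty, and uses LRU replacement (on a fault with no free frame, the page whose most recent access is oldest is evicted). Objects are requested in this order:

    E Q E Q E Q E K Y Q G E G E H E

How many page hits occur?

E → miss, frames {E}
Q → miss, frames {E,Q}
E → hit
Q → hit
E → hit
Q → hit
E → hit
K → miss, frames {Q,E,K}
Y → miss, evict Q, frames {E,K,Y}
Q → miss, evict E, frames {K,Y,Q}
G → miss, evict K, frames {Y,Q,G}
E → miss, evict Y, frames {Q,G,E}
G → hit
E → hit
H → miss, evict Q, frames {G,E,H}
E → hit
Hits: 8.

8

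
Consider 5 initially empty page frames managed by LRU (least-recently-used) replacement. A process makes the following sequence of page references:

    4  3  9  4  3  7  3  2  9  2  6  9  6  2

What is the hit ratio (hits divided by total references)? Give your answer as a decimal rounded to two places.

4: fault, frames (4)
3: fault, frames (4 3)
9: fault, frames (4 3 9)
4: hit
3: hit
7: fault, frames (9 4 3 7)
3: hit
2: fault, frames (9 4 7 3 2)
9: hit
2: hit
6: fault, evict 4, frames (7 3 9 2 6)
9: hit
6: hit
2: hit
Hits: 8 of 14 references → 8/14 = 0.5714.

0.57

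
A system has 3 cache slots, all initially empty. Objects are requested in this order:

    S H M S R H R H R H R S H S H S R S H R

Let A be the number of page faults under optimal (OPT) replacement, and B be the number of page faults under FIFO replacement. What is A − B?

-2

Under OPT: F F F . F . . . . . . . . . . . . . . . → 4 faults.
Under FIFO: F F F . F . . . . . . F F . . . . . . . → 6 faults.
A − B = 4 − 6 = -2.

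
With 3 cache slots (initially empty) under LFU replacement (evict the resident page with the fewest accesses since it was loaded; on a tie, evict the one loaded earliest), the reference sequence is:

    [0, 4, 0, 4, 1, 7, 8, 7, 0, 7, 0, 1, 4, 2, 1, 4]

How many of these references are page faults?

11

0 -> miss, frames {0}
4 -> miss, frames {0,4}
0 -> hit
4 -> hit
1 -> miss, frames {0,4,1}
7 -> miss, evict 1, frames {0,4,7}
8 -> miss, evict 7, frames {0,4,8}
7 -> miss, evict 8, frames {0,4,7}
0 -> hit
7 -> hit
0 -> hit
1 -> miss, evict 4, frames {0,7,1}
4 -> miss, evict 1, frames {0,7,4}
2 -> miss, evict 4, frames {0,7,2}
1 -> miss, evict 2, frames {0,7,1}
4 -> miss, evict 1, frames {0,7,4}
Page faults: 11.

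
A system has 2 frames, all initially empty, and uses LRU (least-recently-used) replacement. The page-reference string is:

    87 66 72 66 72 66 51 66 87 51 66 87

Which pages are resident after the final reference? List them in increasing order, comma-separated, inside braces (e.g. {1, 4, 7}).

87 -> miss, frames [87]
66 -> miss, frames [87, 66]
72 -> miss, evict 87, frames [66, 72]
66 -> hit
72 -> hit
66 -> hit
51 -> miss, evict 72, frames [66, 51]
66 -> hit
87 -> miss, evict 51, frames [66, 87]
51 -> miss, evict 66, frames [87, 51]
66 -> miss, evict 87, frames [51, 66]
87 -> miss, evict 51, frames [66, 87]

{66, 87}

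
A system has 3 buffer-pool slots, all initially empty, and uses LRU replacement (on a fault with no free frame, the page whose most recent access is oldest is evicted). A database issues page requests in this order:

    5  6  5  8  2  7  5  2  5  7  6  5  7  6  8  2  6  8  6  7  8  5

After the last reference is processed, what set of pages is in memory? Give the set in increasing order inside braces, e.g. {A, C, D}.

{5, 7, 8}

5 -> miss, frames [5]
6 -> miss, frames [5, 6]
5 -> hit
8 -> miss, frames [6, 5, 8]
2 -> miss, evict 6, frames [5, 8, 2]
7 -> miss, evict 5, frames [8, 2, 7]
5 -> miss, evict 8, frames [2, 7, 5]
2 -> hit
5 -> hit
7 -> hit
6 -> miss, evict 2, frames [5, 7, 6]
5 -> hit
7 -> hit
6 -> hit
8 -> miss, evict 5, frames [7, 6, 8]
2 -> miss, evict 7, frames [6, 8, 2]
6 -> hit
8 -> hit
6 -> hit
7 -> miss, evict 2, frames [8, 6, 7]
8 -> hit
5 -> miss, evict 6, frames [7, 8, 5]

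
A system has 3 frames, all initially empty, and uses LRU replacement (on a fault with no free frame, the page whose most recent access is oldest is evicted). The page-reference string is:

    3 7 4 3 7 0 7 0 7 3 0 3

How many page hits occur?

8

3 → miss, frames [3]
7 → miss, frames [3, 7]
4 → miss, frames [3, 7, 4]
3 → hit
7 → hit
0 → miss, evict 4, frames [3, 7, 0]
7 → hit
0 → hit
7 → hit
3 → hit
0 → hit
3 → hit
Hits: 8.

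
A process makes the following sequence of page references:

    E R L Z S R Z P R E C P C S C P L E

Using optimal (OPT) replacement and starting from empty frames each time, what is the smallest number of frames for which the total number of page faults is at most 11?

f=1: 18 faults
f=2: 13 faults
f=3: 10 faults
f=4: 8 faults
f=5: 7 faults
f=6: 7 faults
f=7: 7 faults
Smallest f with faults ≤ 11 is 3.

3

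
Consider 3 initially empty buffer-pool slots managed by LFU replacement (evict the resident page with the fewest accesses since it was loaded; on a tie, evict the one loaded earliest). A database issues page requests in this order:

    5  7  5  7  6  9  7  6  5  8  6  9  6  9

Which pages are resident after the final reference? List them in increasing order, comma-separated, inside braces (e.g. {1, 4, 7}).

{5, 7, 9}

5 → fault, frames [5]
7 → fault, frames [5, 7]
5 → hit
7 → hit
6 → fault, frames [5, 7, 6]
9 → fault, evict 6, frames [5, 7, 9]
7 → hit
6 → fault, evict 9, frames [5, 7, 6]
5 → hit
8 → fault, evict 6, frames [5, 7, 8]
6 → fault, evict 8, frames [5, 7, 6]
9 → fault, evict 6, frames [5, 7, 9]
6 → fault, evict 9, frames [5, 7, 6]
9 → fault, evict 6, frames [5, 7, 9]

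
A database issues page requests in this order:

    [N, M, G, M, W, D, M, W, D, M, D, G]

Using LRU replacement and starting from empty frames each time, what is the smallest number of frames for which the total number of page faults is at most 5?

f=1: 12 faults
f=2: 10 faults
f=3: 6 faults
f=4: 5 faults
f=5: 5 faults
Smallest f with faults ≤ 5 is 4.

4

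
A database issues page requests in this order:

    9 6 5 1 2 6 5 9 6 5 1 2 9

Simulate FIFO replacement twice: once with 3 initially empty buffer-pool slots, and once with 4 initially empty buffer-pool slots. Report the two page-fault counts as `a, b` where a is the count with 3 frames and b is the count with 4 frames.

10, 11

3 frames: F F F F F F F F . . F F . → 10 faults.
4 frames: F F F F F . . F F F F F F → 11 faults.
11 > 10: adding a frame increased faults — Belady's anomaly.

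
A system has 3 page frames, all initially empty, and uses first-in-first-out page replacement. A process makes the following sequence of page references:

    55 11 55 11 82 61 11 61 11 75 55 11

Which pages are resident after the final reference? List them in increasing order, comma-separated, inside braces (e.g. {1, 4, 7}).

55 → fault, frames {55}
11 → fault, frames {55,11}
55 → hit
11 → hit
82 → fault, frames {55,11,82}
61 → fault, evict 55, frames {11,82,61}
11 → hit
61 → hit
11 → hit
75 → fault, evict 11, frames {82,61,75}
55 → fault, evict 82, frames {61,75,55}
11 → fault, evict 61, frames {75,55,11}

{11, 55, 75}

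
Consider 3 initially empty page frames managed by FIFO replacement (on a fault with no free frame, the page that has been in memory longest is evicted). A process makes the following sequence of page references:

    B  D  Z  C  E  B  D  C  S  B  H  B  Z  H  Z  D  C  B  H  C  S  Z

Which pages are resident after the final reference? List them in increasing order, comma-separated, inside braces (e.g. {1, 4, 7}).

{H, S, Z}

B -> fault, frames (B)
D -> fault, frames (B D)
Z -> fault, frames (B D Z)
C -> fault, evict B, frames (D Z C)
E -> fault, evict D, frames (Z C E)
B -> fault, evict Z, frames (C E B)
D -> fault, evict C, frames (E B D)
C -> fault, evict E, frames (B D C)
S -> fault, evict B, frames (D C S)
B -> fault, evict D, frames (C S B)
H -> fault, evict C, frames (S B H)
B -> hit
Z -> fault, evict S, frames (B H Z)
H -> hit
Z -> hit
D -> fault, evict B, frames (H Z D)
C -> fault, evict H, frames (Z D C)
B -> fault, evict Z, frames (D C B)
H -> fault, evict D, frames (C B H)
C -> hit
S -> fault, evict C, frames (B H S)
Z -> fault, evict B, frames (H S Z)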